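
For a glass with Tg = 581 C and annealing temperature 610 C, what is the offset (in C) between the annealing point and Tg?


Offset = T_anneal - Tg:
  offset = 610 - 581 = 29 C

29 C


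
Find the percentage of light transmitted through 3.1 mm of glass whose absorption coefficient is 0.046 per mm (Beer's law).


Beer-Lambert law: T = exp(-alpha * thickness)
  exponent = -0.046 * 3.1 = -0.1426
  T = exp(-0.1426) = 0.8671
  Percentage = 0.8671 * 100 = 86.71%

86.71%


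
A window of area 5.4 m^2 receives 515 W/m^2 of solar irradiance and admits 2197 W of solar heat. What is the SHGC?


Rearrange Q = Area * SHGC * Irradiance:
  SHGC = Q / (Area * Irradiance)
  SHGC = 2197 / (5.4 * 515) = 0.79

0.79


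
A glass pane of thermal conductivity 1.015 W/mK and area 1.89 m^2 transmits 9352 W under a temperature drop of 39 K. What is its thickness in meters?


Fourier's law: t = k * A * dT / Q
  t = 1.015 * 1.89 * 39 / 9352
  t = 74.81565 / 9352 = 0.008 m

0.008 m


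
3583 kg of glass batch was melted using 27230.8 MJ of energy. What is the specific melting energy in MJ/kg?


Rearrange E = m * s for s:
  s = E / m
  s = 27230.8 / 3583 = 7.6 MJ/kg

7.6 MJ/kg


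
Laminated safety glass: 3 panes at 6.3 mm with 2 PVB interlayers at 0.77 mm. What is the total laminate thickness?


Total thickness = glass contribution + PVB contribution
  Glass: 3 * 6.3 = 18.9 mm
  PVB: 2 * 0.77 = 1.54 mm
  Total = 18.9 + 1.54 = 20.44 mm

20.44 mm


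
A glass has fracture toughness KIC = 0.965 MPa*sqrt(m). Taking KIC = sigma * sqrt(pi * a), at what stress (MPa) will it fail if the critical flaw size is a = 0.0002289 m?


Rearrange KIC = sigma * sqrt(pi * a):
  sigma = KIC / sqrt(pi * a)
  sqrt(pi * 0.0002289) = 0.026816
  sigma = 0.965 / 0.026816 = 35.99 MPa

35.99 MPa


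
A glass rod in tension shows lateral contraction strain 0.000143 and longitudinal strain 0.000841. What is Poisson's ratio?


Poisson's ratio: nu = lateral strain / axial strain
  nu = 0.000143 / 0.000841 = 0.17

0.17


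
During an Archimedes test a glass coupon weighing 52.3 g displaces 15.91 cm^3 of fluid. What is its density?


Use the definition of density:
  rho = mass / volume
  rho = 52.3 / 15.91 = 3.287 g/cm^3

3.287 g/cm^3


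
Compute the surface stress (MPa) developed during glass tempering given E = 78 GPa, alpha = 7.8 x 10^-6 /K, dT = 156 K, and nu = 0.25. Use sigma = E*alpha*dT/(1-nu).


Tempering stress: sigma = E * alpha * dT / (1 - nu)
  E (MPa) = 78 * 1000 = 78000
  Numerator = 78000 * (7.8 x 10^-6) * 156 = 94.9104
  Denominator = 1 - 0.25 = 0.75
  sigma = 94.9104 / 0.75 = 126.5 MPa

126.5 MPa


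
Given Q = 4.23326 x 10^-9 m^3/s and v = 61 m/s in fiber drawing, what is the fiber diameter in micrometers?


Cross-sectional area from continuity:
  A = Q / v = 4.23326 x 10^-9 / 61 = 6.93977 x 10^-11 m^2
Diameter from circular cross-section:
  d = sqrt(4A / pi) * 10^6 (m -> um)
  d = sqrt(4 * 6.93977 x 10^-11 / pi) * 10^6 = 9.4 um

9.4 um


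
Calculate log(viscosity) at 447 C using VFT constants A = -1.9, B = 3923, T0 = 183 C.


VFT equation: log(eta) = A + B / (T - T0)
  T - T0 = 447 - 183 = 264
  B / (T - T0) = 3923 / 264 = 14.86
  log(eta) = -1.9 + 14.86 = 12.96

12.96


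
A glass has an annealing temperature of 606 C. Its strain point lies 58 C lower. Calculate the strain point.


Strain point = annealing point - difference:
  T_strain = 606 - 58 = 548 C

548 C


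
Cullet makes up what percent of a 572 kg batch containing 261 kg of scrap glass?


Cullet ratio = (cullet mass / total batch mass) * 100
  Ratio = 261 / 572 * 100 = 45.63%

45.63%


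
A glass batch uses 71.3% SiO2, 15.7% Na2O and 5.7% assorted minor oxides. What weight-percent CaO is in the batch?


Pieces sum to 100%:
  CaO = 100 - (SiO2 + Na2O + others)
  CaO = 100 - (71.3 + 15.7 + 5.7) = 7.3%

7.3%


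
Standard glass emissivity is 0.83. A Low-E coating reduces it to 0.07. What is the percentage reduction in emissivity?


Percentage reduction = (1 - coated/uncoated) * 100
  Ratio = 0.07 / 0.83 = 0.0843
  Reduction = (1 - 0.0843) * 100 = 91.6%

91.6%


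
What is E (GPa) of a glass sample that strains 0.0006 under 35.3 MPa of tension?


Young's modulus: E = stress / strain
  E = 35.3 MPa / 0.0006 = 58833.33 MPa
Convert to GPa: 58833.33 / 1000 = 58.83 GPa

58.83 GPa


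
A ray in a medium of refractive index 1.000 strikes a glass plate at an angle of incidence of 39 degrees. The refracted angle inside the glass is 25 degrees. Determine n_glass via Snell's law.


Apply Snell's law: n1 * sin(theta1) = n2 * sin(theta2)
  n2 = n1 * sin(theta1) / sin(theta2)
  sin(39) = 0.62932
  sin(25) = 0.422618
  n2 = 1.000 * 0.62932 / 0.422618 = 1.4891

1.4891


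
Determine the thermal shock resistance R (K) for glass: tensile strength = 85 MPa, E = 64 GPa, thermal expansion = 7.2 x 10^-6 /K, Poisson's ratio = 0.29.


Thermal shock resistance: R = sigma * (1 - nu) / (E * alpha)
  Numerator = 85 * (1 - 0.29) = 60.35
  Denominator = 64 * 1000 * (7.2 x 10^-6) = 0.4608
  R = 60.35 / 0.4608 = 131.0 K

131.0 K


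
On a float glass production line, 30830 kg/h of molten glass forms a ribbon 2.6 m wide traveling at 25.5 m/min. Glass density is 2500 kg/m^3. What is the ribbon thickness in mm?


Ribbon cross-section from mass balance:
  Volume rate = throughput / density = 30830 / 2500 = 12.332 m^3/h
  thickness = volume rate / (speed * 60 * width), i.e.
  thickness = throughput / (60 * speed * width * density) * 1000
  thickness = 30830 / (60 * 25.5 * 2.6 * 2500) * 1000 = 3.1 mm

3.1 mm


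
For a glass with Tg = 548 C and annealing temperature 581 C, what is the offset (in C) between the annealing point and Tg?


Offset = T_anneal - Tg:
  offset = 581 - 548 = 33 C

33 C


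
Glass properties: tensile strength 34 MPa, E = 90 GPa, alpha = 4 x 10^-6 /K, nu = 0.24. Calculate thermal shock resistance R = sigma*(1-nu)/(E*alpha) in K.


Thermal shock resistance: R = sigma * (1 - nu) / (E * alpha)
  Numerator = 34 * (1 - 0.24) = 25.84
  Denominator = 90 * 1000 * (4 x 10^-6) = 0.36
  R = 25.84 / 0.36 = 71.8 K

71.8 K


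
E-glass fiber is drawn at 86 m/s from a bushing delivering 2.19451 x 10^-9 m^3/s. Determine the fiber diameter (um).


Cross-sectional area from continuity:
  A = Q / v = 2.19451 x 10^-9 / 86 = 2.551756 x 10^-11 m^2
Diameter from circular cross-section:
  d = sqrt(4A / pi) * 10^6 (m -> um)
  d = sqrt(4 * 2.551756 x 10^-11 / pi) * 10^6 = 5.7 um

5.7 um


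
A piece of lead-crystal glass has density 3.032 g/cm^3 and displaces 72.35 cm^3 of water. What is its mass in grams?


Rearrange rho = m / V:
  m = rho * V
  m = 3.032 * 72.35 = 219.365 g

219.365 g


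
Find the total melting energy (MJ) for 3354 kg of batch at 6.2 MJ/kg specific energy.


Total energy = mass * specific energy
  E = 3354 * 6.2 = 20794.8 MJ

20794.8 MJ


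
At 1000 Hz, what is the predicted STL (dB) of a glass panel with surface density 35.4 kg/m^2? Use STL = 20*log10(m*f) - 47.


Mass law: STL = 20 * log10(m * f) - 47
  m * f = 35.4 * 1000 = 35400
  log10(35400) = 4.549
  STL = 20 * 4.549 - 47 = 90.98 - 47 = 44.0 dB

44.0 dB


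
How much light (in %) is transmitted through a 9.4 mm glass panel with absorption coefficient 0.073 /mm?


Beer-Lambert law: T = exp(-alpha * thickness)
  exponent = -0.073 * 9.4 = -0.6862
  T = exp(-0.6862) = 0.5035
  Percentage = 0.5035 * 100 = 50.35%

50.35%


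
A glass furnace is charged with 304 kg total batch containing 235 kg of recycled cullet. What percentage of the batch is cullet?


Cullet ratio = (cullet mass / total batch mass) * 100
  Ratio = 235 / 304 * 100 = 77.3%

77.3%


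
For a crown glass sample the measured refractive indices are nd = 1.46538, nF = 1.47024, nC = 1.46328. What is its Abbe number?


Abbe number formula: Vd = (nd - 1) / (nF - nC)
  nd - 1 = 1.46538 - 1 = 0.46538
  nF - nC = 1.47024 - 1.46328 = 0.00696
  Vd = 0.46538 / 0.00696 = 66.86

66.86


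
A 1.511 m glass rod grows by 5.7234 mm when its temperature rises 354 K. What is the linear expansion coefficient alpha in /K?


Rearrange dL = alpha * L0 * dT for alpha:
  alpha = dL / (L0 * dT)
  alpha = (5.7234 / 1000) / (1.511 * 354) = 0.0000107 /K = 1.07 x 10^-5 /K

1.07 x 10^-5 /K


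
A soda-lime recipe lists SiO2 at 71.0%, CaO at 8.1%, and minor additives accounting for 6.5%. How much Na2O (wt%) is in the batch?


Pieces sum to 100%:
  Na2O = 100 - (SiO2 + CaO + others)
  Na2O = 100 - (71.0 + 8.1 + 6.5) = 14.4%

14.4%


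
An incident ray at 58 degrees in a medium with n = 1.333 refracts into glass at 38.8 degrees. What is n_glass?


Apply Snell's law: n1 * sin(theta1) = n2 * sin(theta2)
  n2 = n1 * sin(theta1) / sin(theta2)
  sin(58) = 0.848048
  sin(38.8) = 0.626604
  n2 = 1.333 * 0.848048 / 0.626604 = 1.8041

1.8041


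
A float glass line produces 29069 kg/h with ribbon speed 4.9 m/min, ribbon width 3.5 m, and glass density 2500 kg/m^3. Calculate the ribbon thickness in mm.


Ribbon cross-section from mass balance:
  Volume rate = throughput / density = 29069 / 2500 = 11.6276 m^3/h
  thickness = volume rate / (speed * 60 * width), i.e.
  thickness = throughput / (60 * speed * width * density) * 1000
  thickness = 29069 / (60 * 4.9 * 3.5 * 2500) * 1000 = 11.3 mm

11.3 mm


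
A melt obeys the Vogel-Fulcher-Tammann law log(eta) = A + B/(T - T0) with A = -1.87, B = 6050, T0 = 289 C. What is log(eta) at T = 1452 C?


VFT equation: log(eta) = A + B / (T - T0)
  T - T0 = 1452 - 289 = 1163
  B / (T - T0) = 6050 / 1163 = 5.202
  log(eta) = -1.87 + 5.202 = 3.332

3.332


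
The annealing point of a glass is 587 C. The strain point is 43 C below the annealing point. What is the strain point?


Strain point = annealing point - difference:
  T_strain = 587 - 43 = 544 C

544 C


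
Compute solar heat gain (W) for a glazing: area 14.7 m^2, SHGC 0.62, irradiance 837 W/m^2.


Solar heat gain: Q = Area * SHGC * Irradiance
  Q = 14.7 * 0.62 * 837 = 7628.4 W

7628.4 W


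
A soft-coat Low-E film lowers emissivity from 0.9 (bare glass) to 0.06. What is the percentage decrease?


Percentage reduction = (1 - coated/uncoated) * 100
  Ratio = 0.06 / 0.9 = 0.0667
  Reduction = (1 - 0.0667) * 100 = 93.3%

93.3%


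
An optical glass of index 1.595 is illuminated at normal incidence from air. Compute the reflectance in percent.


Fresnel reflectance at normal incidence:
  R = ((n - 1)/(n + 1))^2
  (n - 1)/(n + 1) = (1.595 - 1)/(1.595 + 1) = 0.229287
  R = 0.229287^2 = 0.0525725
  R(%) = 0.0525725 * 100 = 5.257%

5.257%


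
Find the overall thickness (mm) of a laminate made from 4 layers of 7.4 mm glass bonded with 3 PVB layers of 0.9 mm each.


Total thickness = glass contribution + PVB contribution
  Glass: 4 * 7.4 = 29.6 mm
  PVB: 3 * 0.9 = 2.7 mm
  Total = 29.6 + 2.7 = 32.3 mm

32.3 mm


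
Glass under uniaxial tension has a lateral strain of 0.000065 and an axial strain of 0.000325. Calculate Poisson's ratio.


Poisson's ratio: nu = lateral strain / axial strain
  nu = 0.000065 / 0.000325 = 0.2

0.2


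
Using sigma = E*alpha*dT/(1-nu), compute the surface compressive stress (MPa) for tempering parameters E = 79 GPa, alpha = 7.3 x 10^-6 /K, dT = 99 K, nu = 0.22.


Tempering stress: sigma = E * alpha * dT / (1 - nu)
  E (MPa) = 79 * 1000 = 79000
  Numerator = 79000 * (7.3 x 10^-6) * 99 = 57.0933
  Denominator = 1 - 0.22 = 0.78
  sigma = 57.0933 / 0.78 = 73.2 MPa

73.2 MPa


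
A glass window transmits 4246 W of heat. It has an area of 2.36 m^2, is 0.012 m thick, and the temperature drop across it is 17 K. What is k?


Fourier's law rearranged: k = Q * t / (A * dT)
  Numerator = 4246 * 0.012 = 50.952
  Denominator = 2.36 * 17 = 40.12
  k = 50.952 / 40.12 = 1.27 W/mK

1.27 W/mK


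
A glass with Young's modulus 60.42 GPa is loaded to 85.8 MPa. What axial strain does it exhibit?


Rearrange E = sigma / epsilon:
  epsilon = sigma / E
  E (MPa) = 60.42 * 1000 = 60420
  epsilon = 85.8 / 60420 = 0.00142

0.00142


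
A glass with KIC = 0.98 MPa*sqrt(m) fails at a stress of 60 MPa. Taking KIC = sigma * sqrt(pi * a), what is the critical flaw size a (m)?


Rearrange KIC = sigma * sqrt(pi * a):
  sqrt(pi * a) = KIC / sigma
  sqrt(pi * a) = 0.98 / 60 = 0.016333
  a = (KIC / sigma)^2 / pi
  a = 0.016333^2 / pi = 0.0000849 m

0.0000849 m


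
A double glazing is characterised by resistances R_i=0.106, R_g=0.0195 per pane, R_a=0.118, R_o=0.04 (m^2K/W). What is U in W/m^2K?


Total thermal resistance (series):
  R_total = R_in + R_glass + R_air + R_glass + R_out
  R_total = 0.106 + 0.0195 + 0.118 + 0.0195 + 0.04 = 0.303 m^2K/W
U-value = 1 / R_total = 1 / 0.303 = 3.3 W/m^2K

3.3 W/m^2K


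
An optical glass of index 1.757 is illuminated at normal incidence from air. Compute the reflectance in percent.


Fresnel reflectance at normal incidence:
  R = ((n - 1)/(n + 1))^2
  (n - 1)/(n + 1) = (1.757 - 1)/(1.757 + 1) = 0.274574
  R = 0.274574^2 = 0.0753909
  R(%) = 0.0753909 * 100 = 7.539%

7.539%


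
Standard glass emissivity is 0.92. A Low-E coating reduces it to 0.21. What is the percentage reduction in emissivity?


Percentage reduction = (1 - coated/uncoated) * 100
  Ratio = 0.21 / 0.92 = 0.2283
  Reduction = (1 - 0.2283) * 100 = 77.2%

77.2%


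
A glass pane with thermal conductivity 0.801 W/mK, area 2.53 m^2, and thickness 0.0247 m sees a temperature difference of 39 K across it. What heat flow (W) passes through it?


Fourier's law: Q = k * A * dT / t
  Q = 0.801 * 2.53 * 39 / 0.0247
  Q = 79.03467 / 0.0247 = 3199.8 W

3199.8 W


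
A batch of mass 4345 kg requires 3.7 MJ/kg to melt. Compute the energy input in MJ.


Total energy = mass * specific energy
  E = 4345 * 3.7 = 16076.5 MJ

16076.5 MJ


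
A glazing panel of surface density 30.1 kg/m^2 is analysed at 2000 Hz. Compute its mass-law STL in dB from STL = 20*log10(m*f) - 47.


Mass law: STL = 20 * log10(m * f) - 47
  m * f = 30.1 * 2000 = 60200
  log10(60200) = 4.7796
  STL = 20 * 4.7796 - 47 = 95.592 - 47 = 48.6 dB

48.6 dB


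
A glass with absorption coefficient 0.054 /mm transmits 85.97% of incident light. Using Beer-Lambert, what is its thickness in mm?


Rearrange T = exp(-alpha * thickness):
  thickness = -ln(T) / alpha
  T = 85.97/100 = 0.8597
  ln(T) = -0.15117
  -ln(T) = 0.15117
  thickness = 0.15117 / 0.054 = 2.8 mm

2.8 mm


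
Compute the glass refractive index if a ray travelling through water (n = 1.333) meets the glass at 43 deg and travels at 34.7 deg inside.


Apply Snell's law: n1 * sin(theta1) = n2 * sin(theta2)
  n2 = n1 * sin(theta1) / sin(theta2)
  sin(43) = 0.681998
  sin(34.7) = 0.56928
  n2 = 1.333 * 0.681998 / 0.56928 = 1.5969

1.5969


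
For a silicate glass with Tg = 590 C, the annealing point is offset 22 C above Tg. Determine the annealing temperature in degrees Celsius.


The annealing temperature is Tg plus the offset:
  T_anneal = 590 + 22 = 612 C

612 C


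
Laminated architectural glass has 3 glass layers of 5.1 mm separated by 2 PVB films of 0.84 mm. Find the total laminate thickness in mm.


Total thickness = glass contribution + PVB contribution
  Glass: 3 * 5.1 = 15.3 mm
  PVB: 2 * 0.84 = 1.68 mm
  Total = 15.3 + 1.68 = 16.98 mm

16.98 mm


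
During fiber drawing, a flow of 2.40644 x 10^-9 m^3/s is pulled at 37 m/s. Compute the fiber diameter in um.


Cross-sectional area from continuity:
  A = Q / v = 2.40644 x 10^-9 / 37 = 6.503892 x 10^-11 m^2
Diameter from circular cross-section:
  d = sqrt(4A / pi) * 10^6 (m -> um)
  d = sqrt(4 * 6.503892 x 10^-11 / pi) * 10^6 = 9.1 um

9.1 um


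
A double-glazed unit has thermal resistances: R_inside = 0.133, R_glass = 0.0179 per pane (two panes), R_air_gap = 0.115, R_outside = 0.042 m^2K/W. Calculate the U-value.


Total thermal resistance (series):
  R_total = R_in + R_glass + R_air + R_glass + R_out
  R_total = 0.133 + 0.0179 + 0.115 + 0.0179 + 0.042 = 0.3258 m^2K/W
U-value = 1 / R_total = 1 / 0.3258 = 3.069 W/m^2K

3.069 W/m^2K


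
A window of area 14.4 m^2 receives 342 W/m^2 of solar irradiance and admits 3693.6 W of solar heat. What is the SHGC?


Rearrange Q = Area * SHGC * Irradiance:
  SHGC = Q / (Area * Irradiance)
  SHGC = 3693.6 / (14.4 * 342) = 0.75

0.75


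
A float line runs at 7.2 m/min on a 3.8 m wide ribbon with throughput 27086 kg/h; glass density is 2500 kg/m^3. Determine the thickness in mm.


Ribbon cross-section from mass balance:
  Volume rate = throughput / density = 27086 / 2500 = 10.8344 m^3/h
  thickness = volume rate / (speed * 60 * width), i.e.
  thickness = throughput / (60 * speed * width * density) * 1000
  thickness = 27086 / (60 * 7.2 * 3.8 * 2500) * 1000 = 6.6 mm

6.6 mm


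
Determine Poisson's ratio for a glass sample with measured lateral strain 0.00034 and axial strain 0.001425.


Poisson's ratio: nu = lateral strain / axial strain
  nu = 0.00034 / 0.001425 = 0.2386

0.2386


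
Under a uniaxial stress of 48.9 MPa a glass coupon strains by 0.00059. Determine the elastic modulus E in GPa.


Young's modulus: E = stress / strain
  E = 48.9 MPa / 0.00059 = 82881.36 MPa
Convert to GPa: 82881.36 / 1000 = 82.88 GPa

82.88 GPa


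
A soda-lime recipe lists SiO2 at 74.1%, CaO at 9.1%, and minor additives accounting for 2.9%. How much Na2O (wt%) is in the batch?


Pieces sum to 100%:
  Na2O = 100 - (SiO2 + CaO + others)
  Na2O = 100 - (74.1 + 9.1 + 2.9) = 13.9%

13.9%


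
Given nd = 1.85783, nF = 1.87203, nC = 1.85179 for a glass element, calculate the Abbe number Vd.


Abbe number formula: Vd = (nd - 1) / (nF - nC)
  nd - 1 = 1.85783 - 1 = 0.85783
  nF - nC = 1.87203 - 1.85179 = 0.02024
  Vd = 0.85783 / 0.02024 = 42.38

42.38


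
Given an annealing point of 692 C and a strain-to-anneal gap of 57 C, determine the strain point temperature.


Strain point = annealing point - difference:
  T_strain = 692 - 57 = 635 C

635 C


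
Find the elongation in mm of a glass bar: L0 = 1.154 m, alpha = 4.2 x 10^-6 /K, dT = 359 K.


Thermal expansion formula: dL = alpha * L0 * dT
  dL = (4.2 x 10^-6) * 1.154 * 359 = 0.00174 m
Convert to mm: 0.00174 * 1000 = 1.74 mm

1.74 mm


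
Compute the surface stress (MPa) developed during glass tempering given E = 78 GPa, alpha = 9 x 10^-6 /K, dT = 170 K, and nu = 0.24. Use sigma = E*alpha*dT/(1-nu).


Tempering stress: sigma = E * alpha * dT / (1 - nu)
  E (MPa) = 78 * 1000 = 78000
  Numerator = 78000 * (9 x 10^-6) * 170 = 119.34
  Denominator = 1 - 0.24 = 0.76
  sigma = 119.34 / 0.76 = 157.0 MPa

157.0 MPa


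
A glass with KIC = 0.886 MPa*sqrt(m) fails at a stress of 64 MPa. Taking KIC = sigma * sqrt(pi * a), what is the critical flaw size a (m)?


Rearrange KIC = sigma * sqrt(pi * a):
  sqrt(pi * a) = KIC / sigma
  sqrt(pi * a) = 0.886 / 64 = 0.013844
  a = (KIC / sigma)^2 / pi
  a = 0.013844^2 / pi = 0.000061 m

0.000061 m


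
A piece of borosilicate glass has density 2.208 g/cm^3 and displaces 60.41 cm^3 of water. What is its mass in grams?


Rearrange rho = m / V:
  m = rho * V
  m = 2.208 * 60.41 = 133.385 g

133.385 g


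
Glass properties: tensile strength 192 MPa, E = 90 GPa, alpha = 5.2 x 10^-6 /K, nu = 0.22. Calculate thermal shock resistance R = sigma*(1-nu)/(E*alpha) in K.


Thermal shock resistance: R = sigma * (1 - nu) / (E * alpha)
  Numerator = 192 * (1 - 0.22) = 149.76
  Denominator = 90 * 1000 * (5.2 x 10^-6) = 0.468
  R = 149.76 / 0.468 = 320.0 K

320.0 K


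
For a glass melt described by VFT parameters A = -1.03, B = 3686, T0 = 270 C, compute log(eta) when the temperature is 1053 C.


VFT equation: log(eta) = A + B / (T - T0)
  T - T0 = 1053 - 270 = 783
  B / (T - T0) = 3686 / 783 = 4.708
  log(eta) = -1.03 + 4.708 = 3.678

3.678


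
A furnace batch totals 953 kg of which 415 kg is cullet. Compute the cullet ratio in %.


Cullet ratio = (cullet mass / total batch mass) * 100
  Ratio = 415 / 953 * 100 = 43.55%

43.55%


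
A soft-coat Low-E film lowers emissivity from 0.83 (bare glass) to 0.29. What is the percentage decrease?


Percentage reduction = (1 - coated/uncoated) * 100
  Ratio = 0.29 / 0.83 = 0.3494
  Reduction = (1 - 0.3494) * 100 = 65.1%

65.1%


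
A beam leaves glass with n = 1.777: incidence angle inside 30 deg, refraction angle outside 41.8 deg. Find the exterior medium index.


Apply Snell's law: n1 * sin(theta1) = n2 * sin(theta2)
  n2 = n1 * sin(theta1) / sin(theta2)
  sin(30) = 0.5
  sin(41.8) = 0.666532
  n2 = 1.777 * 0.5 / 0.666532 = 1.333

1.333


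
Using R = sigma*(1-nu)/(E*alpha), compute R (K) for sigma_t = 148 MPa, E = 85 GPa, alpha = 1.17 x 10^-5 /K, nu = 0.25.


Thermal shock resistance: R = sigma * (1 - nu) / (E * alpha)
  Numerator = 148 * (1 - 0.25) = 111.0
  Denominator = 85 * 1000 * (1.17 x 10^-5) = 0.9945
  R = 111.0 / 0.9945 = 111.6 K

111.6 K


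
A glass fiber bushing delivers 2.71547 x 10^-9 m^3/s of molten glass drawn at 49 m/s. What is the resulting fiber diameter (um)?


Cross-sectional area from continuity:
  A = Q / v = 2.71547 x 10^-9 / 49 = 5.541776 x 10^-11 m^2
Diameter from circular cross-section:
  d = sqrt(4A / pi) * 10^6 (m -> um)
  d = sqrt(4 * 5.541776 x 10^-11 / pi) * 10^6 = 8.4 um

8.4 um


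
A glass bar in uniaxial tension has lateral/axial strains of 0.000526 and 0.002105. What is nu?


Poisson's ratio: nu = lateral strain / axial strain
  nu = 0.000526 / 0.002105 = 0.2499

0.2499


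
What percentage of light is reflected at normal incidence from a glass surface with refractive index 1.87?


Fresnel reflectance at normal incidence:
  R = ((n - 1)/(n + 1))^2
  (n - 1)/(n + 1) = (1.87 - 1)/(1.87 + 1) = 0.303136
  R = 0.303136^2 = 0.0918914
  R(%) = 0.0918914 * 100 = 9.189%

9.189%


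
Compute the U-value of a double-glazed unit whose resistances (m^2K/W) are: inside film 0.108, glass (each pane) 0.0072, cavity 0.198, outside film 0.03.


Total thermal resistance (series):
  R_total = R_in + R_glass + R_air + R_glass + R_out
  R_total = 0.108 + 0.0072 + 0.198 + 0.0072 + 0.03 = 0.3504 m^2K/W
U-value = 1 / R_total = 1 / 0.3504 = 2.854 W/m^2K

2.854 W/m^2K


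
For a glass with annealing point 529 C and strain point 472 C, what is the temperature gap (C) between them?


Gap = T_anneal - T_strain:
  gap = 529 - 472 = 57 C

57 C


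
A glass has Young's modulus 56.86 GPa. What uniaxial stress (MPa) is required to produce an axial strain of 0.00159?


Rearrange E = sigma / epsilon:
  sigma = E * epsilon
  E (MPa) = 56.86 * 1000 = 56860
  sigma = 56860 * 0.00159 = 90.41 MPa

90.41 MPa


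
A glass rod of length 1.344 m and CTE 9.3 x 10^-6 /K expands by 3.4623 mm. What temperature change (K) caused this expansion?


Rearrange dL = alpha * L0 * dT for dT:
  dT = dL / (alpha * L0)
  dL (m) = 3.4623 / 1000 = 0.0034623
  dT = 0.0034623 / ((9.3 x 10^-6) * 1.344) = 277.0 K

277.0 K


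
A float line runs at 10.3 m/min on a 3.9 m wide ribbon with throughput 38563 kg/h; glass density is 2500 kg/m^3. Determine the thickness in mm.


Ribbon cross-section from mass balance:
  Volume rate = throughput / density = 38563 / 2500 = 15.4252 m^3/h
  thickness = volume rate / (speed * 60 * width), i.e.
  thickness = throughput / (60 * speed * width * density) * 1000
  thickness = 38563 / (60 * 10.3 * 3.9 * 2500) * 1000 = 6.4 mm

6.4 mm


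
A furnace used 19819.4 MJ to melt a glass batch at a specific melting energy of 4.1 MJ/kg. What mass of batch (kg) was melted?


Rearrange E = m * s for m:
  m = E / s
  m = 19819.4 / 4.1 = 4834.0 kg

4834.0 kg


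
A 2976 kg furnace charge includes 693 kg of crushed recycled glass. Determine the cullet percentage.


Cullet ratio = (cullet mass / total batch mass) * 100
  Ratio = 693 / 2976 * 100 = 23.29%

23.29%


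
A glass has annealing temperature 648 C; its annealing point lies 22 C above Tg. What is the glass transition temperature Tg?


Rearrange T_anneal = Tg + offset for Tg:
  Tg = T_anneal - offset = 648 - 22 = 626 C

626 C


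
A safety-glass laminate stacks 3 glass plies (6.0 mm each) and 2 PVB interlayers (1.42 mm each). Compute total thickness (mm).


Total thickness = glass contribution + PVB contribution
  Glass: 3 * 6.0 = 18.0 mm
  PVB: 2 * 1.42 = 2.84 mm
  Total = 18.0 + 2.84 = 20.84 mm

20.84 mm


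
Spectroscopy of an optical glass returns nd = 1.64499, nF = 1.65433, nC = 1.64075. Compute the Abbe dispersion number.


Abbe number formula: Vd = (nd - 1) / (nF - nC)
  nd - 1 = 1.64499 - 1 = 0.64499
  nF - nC = 1.65433 - 1.64075 = 0.01358
  Vd = 0.64499 / 0.01358 = 47.5

47.5


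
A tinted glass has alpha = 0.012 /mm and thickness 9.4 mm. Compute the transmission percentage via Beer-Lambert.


Beer-Lambert law: T = exp(-alpha * thickness)
  exponent = -0.012 * 9.4 = -0.1128
  T = exp(-0.1128) = 0.8933
  Percentage = 0.8933 * 100 = 89.33%

89.33%


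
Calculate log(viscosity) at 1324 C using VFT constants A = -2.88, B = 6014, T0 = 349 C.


VFT equation: log(eta) = A + B / (T - T0)
  T - T0 = 1324 - 349 = 975
  B / (T - T0) = 6014 / 975 = 6.168
  log(eta) = -2.88 + 6.168 = 3.288

3.288


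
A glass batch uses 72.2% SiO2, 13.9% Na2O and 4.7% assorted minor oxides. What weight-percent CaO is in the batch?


Pieces sum to 100%:
  CaO = 100 - (SiO2 + Na2O + others)
  CaO = 100 - (72.2 + 13.9 + 4.7) = 9.2%

9.2%


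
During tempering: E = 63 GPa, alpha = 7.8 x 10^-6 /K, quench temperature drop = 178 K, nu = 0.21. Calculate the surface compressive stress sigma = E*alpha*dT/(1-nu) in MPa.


Tempering stress: sigma = E * alpha * dT / (1 - nu)
  E (MPa) = 63 * 1000 = 63000
  Numerator = 63000 * (7.8 x 10^-6) * 178 = 87.4692
  Denominator = 1 - 0.21 = 0.79
  sigma = 87.4692 / 0.79 = 110.7 MPa

110.7 MPa


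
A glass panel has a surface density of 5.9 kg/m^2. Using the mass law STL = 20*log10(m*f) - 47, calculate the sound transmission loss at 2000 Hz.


Mass law: STL = 20 * log10(m * f) - 47
  m * f = 5.9 * 2000 = 11800
  log10(11800) = 4.07188
  STL = 20 * 4.07188 - 47 = 81.4376 - 47 = 34.4 dB

34.4 dB


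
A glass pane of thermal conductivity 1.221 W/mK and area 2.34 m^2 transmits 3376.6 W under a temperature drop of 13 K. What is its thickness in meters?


Fourier's law: t = k * A * dT / Q
  t = 1.221 * 2.34 * 13 / 3376.6
  t = 37.14282 / 3376.6 = 0.011 m

0.011 m


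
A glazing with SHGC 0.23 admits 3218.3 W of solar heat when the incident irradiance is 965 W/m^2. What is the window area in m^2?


Rearrange Q = Area * SHGC * Irradiance:
  Area = Q / (SHGC * Irradiance)
  Area = 3218.3 / (0.23 * 965) = 14.5 m^2

14.5 m^2


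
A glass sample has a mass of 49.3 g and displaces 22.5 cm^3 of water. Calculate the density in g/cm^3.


Use the definition of density:
  rho = mass / volume
  rho = 49.3 / 22.5 = 2.191 g/cm^3

2.191 g/cm^3


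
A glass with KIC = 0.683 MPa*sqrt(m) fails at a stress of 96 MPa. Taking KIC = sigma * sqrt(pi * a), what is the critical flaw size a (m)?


Rearrange KIC = sigma * sqrt(pi * a):
  sqrt(pi * a) = KIC / sigma
  sqrt(pi * a) = 0.683 / 96 = 0.007115
  a = (KIC / sigma)^2 / pi
  a = 0.007115^2 / pi = 0.0000161 m

0.0000161 m


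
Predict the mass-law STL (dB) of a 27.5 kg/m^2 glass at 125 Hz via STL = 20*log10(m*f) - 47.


Mass law: STL = 20 * log10(m * f) - 47
  m * f = 27.5 * 125 = 3437.5
  log10(3437.5) = 3.53624
  STL = 20 * 3.53624 - 47 = 70.7248 - 47 = 23.7 dB

23.7 dB


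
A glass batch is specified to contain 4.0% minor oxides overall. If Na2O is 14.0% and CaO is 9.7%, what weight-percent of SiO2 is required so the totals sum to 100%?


Known pieces sum to 100%:
  SiO2 = 100 - (others + Na2O + CaO)
  SiO2 = 100 - (4.0 + 14.0 + 9.7) = 72.3%

72.3%


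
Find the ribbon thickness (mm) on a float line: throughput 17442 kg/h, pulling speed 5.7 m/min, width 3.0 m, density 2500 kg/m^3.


Ribbon cross-section from mass balance:
  Volume rate = throughput / density = 17442 / 2500 = 6.9768 m^3/h
  thickness = volume rate / (speed * 60 * width), i.e.
  thickness = throughput / (60 * speed * width * density) * 1000
  thickness = 17442 / (60 * 5.7 * 3.0 * 2500) * 1000 = 6.8 mm

6.8 mm


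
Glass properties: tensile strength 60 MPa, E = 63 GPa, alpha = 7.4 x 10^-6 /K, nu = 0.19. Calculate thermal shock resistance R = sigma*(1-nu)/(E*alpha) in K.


Thermal shock resistance: R = sigma * (1 - nu) / (E * alpha)
  Numerator = 60 * (1 - 0.19) = 48.6
  Denominator = 63 * 1000 * (7.4 x 10^-6) = 0.4662
  R = 48.6 / 0.4662 = 104.2 K

104.2 K


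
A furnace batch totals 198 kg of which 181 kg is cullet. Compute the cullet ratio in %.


Cullet ratio = (cullet mass / total batch mass) * 100
  Ratio = 181 / 198 * 100 = 91.41%

91.41%


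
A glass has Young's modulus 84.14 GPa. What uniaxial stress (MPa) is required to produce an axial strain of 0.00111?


Rearrange E = sigma / epsilon:
  sigma = E * epsilon
  E (MPa) = 84.14 * 1000 = 84140
  sigma = 84140 * 0.00111 = 93.4 MPa

93.4 MPa


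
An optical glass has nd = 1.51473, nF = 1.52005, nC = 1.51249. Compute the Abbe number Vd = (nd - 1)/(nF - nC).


Abbe number formula: Vd = (nd - 1) / (nF - nC)
  nd - 1 = 1.51473 - 1 = 0.51473
  nF - nC = 1.52005 - 1.51249 = 0.00756
  Vd = 0.51473 / 0.00756 = 68.09

68.09


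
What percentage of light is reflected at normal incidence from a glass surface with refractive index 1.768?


Fresnel reflectance at normal incidence:
  R = ((n - 1)/(n + 1))^2
  (n - 1)/(n + 1) = (1.768 - 1)/(1.768 + 1) = 0.277457
  R = 0.277457^2 = 0.0769824
  R(%) = 0.0769824 * 100 = 7.698%

7.698%


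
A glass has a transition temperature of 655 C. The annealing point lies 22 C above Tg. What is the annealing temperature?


The annealing temperature is Tg plus the offset:
  T_anneal = 655 + 22 = 677 C

677 C


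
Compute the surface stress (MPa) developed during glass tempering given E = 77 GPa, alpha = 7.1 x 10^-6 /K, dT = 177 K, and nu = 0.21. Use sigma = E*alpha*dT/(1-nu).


Tempering stress: sigma = E * alpha * dT / (1 - nu)
  E (MPa) = 77 * 1000 = 77000
  Numerator = 77000 * (7.1 x 10^-6) * 177 = 96.7659
  Denominator = 1 - 0.21 = 0.79
  sigma = 96.7659 / 0.79 = 122.5 MPa

122.5 MPa


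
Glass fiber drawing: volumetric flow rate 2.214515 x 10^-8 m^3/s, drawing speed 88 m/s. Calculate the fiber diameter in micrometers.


Cross-sectional area from continuity:
  A = Q / v = 2.214515 x 10^-8 / 88 = 2.516494 x 10^-10 m^2
Diameter from circular cross-section:
  d = sqrt(4A / pi) * 10^6 (m -> um)
  d = sqrt(4 * 2.516494 x 10^-10 / pi) * 10^6 = 17.9 um

17.9 um


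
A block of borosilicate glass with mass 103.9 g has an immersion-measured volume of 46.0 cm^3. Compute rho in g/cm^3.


Use the definition of density:
  rho = mass / volume
  rho = 103.9 / 46.0 = 2.259 g/cm^3

2.259 g/cm^3


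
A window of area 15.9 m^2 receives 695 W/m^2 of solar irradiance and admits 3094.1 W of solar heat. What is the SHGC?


Rearrange Q = Area * SHGC * Irradiance:
  SHGC = Q / (Area * Irradiance)
  SHGC = 3094.1 / (15.9 * 695) = 0.28

0.28


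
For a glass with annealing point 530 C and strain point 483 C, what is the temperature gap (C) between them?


Gap = T_anneal - T_strain:
  gap = 530 - 483 = 47 C

47 C


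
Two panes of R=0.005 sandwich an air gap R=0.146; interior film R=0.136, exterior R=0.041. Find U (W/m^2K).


Total thermal resistance (series):
  R_total = R_in + R_glass + R_air + R_glass + R_out
  R_total = 0.136 + 0.005 + 0.146 + 0.005 + 0.041 = 0.333 m^2K/W
U-value = 1 / R_total = 1 / 0.333 = 3.003 W/m^2K

3.003 W/m^2K


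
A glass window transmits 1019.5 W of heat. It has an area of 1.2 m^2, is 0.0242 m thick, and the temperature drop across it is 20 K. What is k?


Fourier's law rearranged: k = Q * t / (A * dT)
  Numerator = 1019.5 * 0.0242 = 24.6719
  Denominator = 1.2 * 20 = 24.0
  k = 24.6719 / 24.0 = 1.028 W/mK

1.028 W/mK


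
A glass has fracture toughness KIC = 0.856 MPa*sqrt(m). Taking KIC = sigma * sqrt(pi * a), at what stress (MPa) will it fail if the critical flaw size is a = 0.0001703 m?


Rearrange KIC = sigma * sqrt(pi * a):
  sigma = KIC / sqrt(pi * a)
  sqrt(pi * 0.0001703) = 0.02313
  sigma = 0.856 / 0.02313 = 37.01 MPa

37.01 MPa


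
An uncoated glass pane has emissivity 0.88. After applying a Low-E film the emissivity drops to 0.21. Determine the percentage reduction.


Percentage reduction = (1 - coated/uncoated) * 100
  Ratio = 0.21 / 0.88 = 0.2386
  Reduction = (1 - 0.2386) * 100 = 76.1%

76.1%


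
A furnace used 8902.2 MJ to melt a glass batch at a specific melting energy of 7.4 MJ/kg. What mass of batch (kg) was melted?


Rearrange E = m * s for m:
  m = E / s
  m = 8902.2 / 7.4 = 1203.0 kg

1203.0 kg


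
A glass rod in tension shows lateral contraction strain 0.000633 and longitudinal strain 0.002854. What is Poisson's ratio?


Poisson's ratio: nu = lateral strain / axial strain
  nu = 0.000633 / 0.002854 = 0.2218

0.2218


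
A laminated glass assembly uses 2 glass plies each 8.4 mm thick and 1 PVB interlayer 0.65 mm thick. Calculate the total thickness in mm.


Total thickness = glass contribution + PVB contribution
  Glass: 2 * 8.4 = 16.8 mm
  PVB: 1 * 0.65 = 0.65 mm
  Total = 16.8 + 0.65 = 17.45 mm

17.45 mm


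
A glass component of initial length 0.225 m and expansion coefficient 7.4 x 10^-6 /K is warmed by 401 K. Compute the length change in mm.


Thermal expansion formula: dL = alpha * L0 * dT
  dL = (7.4 x 10^-6) * 0.225 * 401 = 0.00066767 m
Convert to mm: 0.00066767 * 1000 = 0.6677 mm

0.6677 mm


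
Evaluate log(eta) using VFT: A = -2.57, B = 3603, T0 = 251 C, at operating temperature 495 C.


VFT equation: log(eta) = A + B / (T - T0)
  T - T0 = 495 - 251 = 244
  B / (T - T0) = 3603 / 244 = 14.766
  log(eta) = -2.57 + 14.766 = 12.196

12.196


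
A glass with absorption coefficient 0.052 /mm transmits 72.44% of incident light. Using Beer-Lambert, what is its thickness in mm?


Rearrange T = exp(-alpha * thickness):
  thickness = -ln(T) / alpha
  T = 72.44/100 = 0.7244
  ln(T) = -0.32241
  -ln(T) = 0.32241
  thickness = 0.32241 / 0.052 = 6.2 mm

6.2 mm


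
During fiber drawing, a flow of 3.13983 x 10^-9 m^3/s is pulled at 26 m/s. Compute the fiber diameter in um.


Cross-sectional area from continuity:
  A = Q / v = 3.13983 x 10^-9 / 26 = 1.207627 x 10^-10 m^2
Diameter from circular cross-section:
  d = sqrt(4A / pi) * 10^6 (m -> um)
  d = sqrt(4 * 1.207627 x 10^-10 / pi) * 10^6 = 12.4 um

12.4 um


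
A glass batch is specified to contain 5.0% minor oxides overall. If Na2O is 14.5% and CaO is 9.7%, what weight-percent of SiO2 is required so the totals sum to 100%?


Known pieces sum to 100%:
  SiO2 = 100 - (others + Na2O + CaO)
  SiO2 = 100 - (5.0 + 14.5 + 9.7) = 70.8%

70.8%


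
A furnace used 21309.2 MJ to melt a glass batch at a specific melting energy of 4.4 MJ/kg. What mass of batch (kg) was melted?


Rearrange E = m * s for m:
  m = E / s
  m = 21309.2 / 4.4 = 4843.0 kg

4843.0 kg


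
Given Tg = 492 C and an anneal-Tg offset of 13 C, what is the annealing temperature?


The annealing temperature is Tg plus the offset:
  T_anneal = 492 + 13 = 505 C

505 C


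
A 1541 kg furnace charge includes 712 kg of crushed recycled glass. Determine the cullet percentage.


Cullet ratio = (cullet mass / total batch mass) * 100
  Ratio = 712 / 1541 * 100 = 46.2%

46.2%


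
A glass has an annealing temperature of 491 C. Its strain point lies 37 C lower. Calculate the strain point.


Strain point = annealing point - difference:
  T_strain = 491 - 37 = 454 C

454 C


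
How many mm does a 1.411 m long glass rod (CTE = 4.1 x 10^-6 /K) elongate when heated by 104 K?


Thermal expansion formula: dL = alpha * L0 * dT
  dL = (4.1 x 10^-6) * 1.411 * 104 = 0.00060165 m
Convert to mm: 0.00060165 * 1000 = 0.6017 mm

0.6017 mm


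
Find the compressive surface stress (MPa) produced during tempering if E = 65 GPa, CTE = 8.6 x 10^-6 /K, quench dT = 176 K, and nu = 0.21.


Tempering stress: sigma = E * alpha * dT / (1 - nu)
  E (MPa) = 65 * 1000 = 65000
  Numerator = 65000 * (8.6 x 10^-6) * 176 = 98.384
  Denominator = 1 - 0.21 = 0.79
  sigma = 98.384 / 0.79 = 124.5 MPa

124.5 MPa


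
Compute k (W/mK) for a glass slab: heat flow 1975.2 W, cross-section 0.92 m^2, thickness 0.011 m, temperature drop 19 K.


Fourier's law rearranged: k = Q * t / (A * dT)
  Numerator = 1975.2 * 0.011 = 21.7272
  Denominator = 0.92 * 19 = 17.48
  k = 21.7272 / 17.48 = 1.243 W/mK

1.243 W/mK


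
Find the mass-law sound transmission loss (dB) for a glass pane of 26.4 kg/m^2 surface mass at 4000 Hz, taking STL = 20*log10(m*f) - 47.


Mass law: STL = 20 * log10(m * f) - 47
  m * f = 26.4 * 4000 = 105600
  log10(105600) = 5.02366
  STL = 20 * 5.02366 - 47 = 100.4732 - 47 = 53.5 dB

53.5 dB


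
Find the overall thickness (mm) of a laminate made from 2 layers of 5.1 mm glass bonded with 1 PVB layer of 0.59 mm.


Total thickness = glass contribution + PVB contribution
  Glass: 2 * 5.1 = 10.2 mm
  PVB: 1 * 0.59 = 0.59 mm
  Total = 10.2 + 0.59 = 10.79 mm

10.79 mm


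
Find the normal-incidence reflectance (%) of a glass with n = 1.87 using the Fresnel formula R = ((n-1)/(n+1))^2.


Fresnel reflectance at normal incidence:
  R = ((n - 1)/(n + 1))^2
  (n - 1)/(n + 1) = (1.87 - 1)/(1.87 + 1) = 0.303136
  R = 0.303136^2 = 0.0918914
  R(%) = 0.0918914 * 100 = 9.189%

9.189%


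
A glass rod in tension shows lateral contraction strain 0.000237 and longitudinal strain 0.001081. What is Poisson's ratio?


Poisson's ratio: nu = lateral strain / axial strain
  nu = 0.000237 / 0.001081 = 0.2192

0.2192


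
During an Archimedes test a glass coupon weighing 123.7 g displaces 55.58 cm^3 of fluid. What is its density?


Use the definition of density:
  rho = mass / volume
  rho = 123.7 / 55.58 = 2.226 g/cm^3

2.226 g/cm^3


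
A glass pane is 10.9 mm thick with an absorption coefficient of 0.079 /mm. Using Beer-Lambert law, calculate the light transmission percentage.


Beer-Lambert law: T = exp(-alpha * thickness)
  exponent = -0.079 * 10.9 = -0.8611
  T = exp(-0.8611) = 0.4227
  Percentage = 0.4227 * 100 = 42.27%

42.27%


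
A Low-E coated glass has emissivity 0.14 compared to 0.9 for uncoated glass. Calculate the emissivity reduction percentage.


Percentage reduction = (1 - coated/uncoated) * 100
  Ratio = 0.14 / 0.9 = 0.1556
  Reduction = (1 - 0.1556) * 100 = 84.4%

84.4%


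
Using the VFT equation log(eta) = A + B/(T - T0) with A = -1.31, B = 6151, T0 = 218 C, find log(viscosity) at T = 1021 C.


VFT equation: log(eta) = A + B / (T - T0)
  T - T0 = 1021 - 218 = 803
  B / (T - T0) = 6151 / 803 = 7.66
  log(eta) = -1.31 + 7.66 = 6.35

6.35


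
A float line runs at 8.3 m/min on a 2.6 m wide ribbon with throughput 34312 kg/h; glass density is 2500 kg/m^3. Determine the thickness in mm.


Ribbon cross-section from mass balance:
  Volume rate = throughput / density = 34312 / 2500 = 13.7248 m^3/h
  thickness = volume rate / (speed * 60 * width), i.e.
  thickness = throughput / (60 * speed * width * density) * 1000
  thickness = 34312 / (60 * 8.3 * 2.6 * 2500) * 1000 = 10.6 mm

10.6 mm


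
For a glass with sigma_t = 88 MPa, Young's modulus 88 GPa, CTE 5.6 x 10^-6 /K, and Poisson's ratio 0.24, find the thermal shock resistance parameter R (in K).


Thermal shock resistance: R = sigma * (1 - nu) / (E * alpha)
  Numerator = 88 * (1 - 0.24) = 66.88
  Denominator = 88 * 1000 * (5.6 x 10^-6) = 0.4928
  R = 66.88 / 0.4928 = 135.7 K

135.7 K


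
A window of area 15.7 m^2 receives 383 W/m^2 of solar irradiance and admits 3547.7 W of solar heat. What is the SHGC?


Rearrange Q = Area * SHGC * Irradiance:
  SHGC = Q / (Area * Irradiance)
  SHGC = 3547.7 / (15.7 * 383) = 0.59

0.59


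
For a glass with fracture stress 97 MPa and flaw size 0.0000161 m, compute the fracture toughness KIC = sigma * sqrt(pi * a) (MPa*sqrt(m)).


Fracture toughness: KIC = sigma * sqrt(pi * a)
  pi * a = pi * 0.0000161 = 0.00005058
  sqrt(pi * a) = 0.007112
  KIC = 97 * 0.007112 = 0.69 MPa*sqrt(m)

0.69 MPa*sqrt(m)
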